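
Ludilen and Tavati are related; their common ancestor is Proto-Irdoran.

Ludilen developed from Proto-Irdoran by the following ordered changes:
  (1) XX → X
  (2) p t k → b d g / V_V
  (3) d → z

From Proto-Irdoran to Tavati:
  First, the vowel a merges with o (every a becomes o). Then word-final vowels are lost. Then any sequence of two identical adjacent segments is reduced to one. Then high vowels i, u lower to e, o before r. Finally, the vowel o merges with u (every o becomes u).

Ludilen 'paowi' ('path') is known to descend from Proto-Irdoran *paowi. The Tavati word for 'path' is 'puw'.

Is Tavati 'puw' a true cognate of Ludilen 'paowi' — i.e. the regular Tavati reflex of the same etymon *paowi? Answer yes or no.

Derive the expected Tavati reflex of *paowi:
Tavati: start from *paowi.
  rule 1 (vowel merger): paowi → poowi
  rule 2 (apocope): poowi → poow
  rule 3 (degemination): poow → pow
  rule 4: no change — pow
  rule 5 (vowel merger): pow → puw
  ⇒ Tavati puw
Tavati 'puw' matches the regular reflex exactly, so the pair is cognate.

yes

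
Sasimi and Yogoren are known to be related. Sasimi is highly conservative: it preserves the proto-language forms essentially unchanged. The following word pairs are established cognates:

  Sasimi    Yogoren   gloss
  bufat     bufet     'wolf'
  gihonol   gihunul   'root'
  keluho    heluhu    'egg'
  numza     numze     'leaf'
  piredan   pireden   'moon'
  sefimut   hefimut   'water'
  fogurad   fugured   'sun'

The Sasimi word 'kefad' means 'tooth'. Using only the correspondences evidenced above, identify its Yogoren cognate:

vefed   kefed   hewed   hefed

keluho ~ heluhu — Sasimi k corresponds to Yogoren h word-initially before a front vowel.
bufat ~ bufet, fogurad ~ fugured — Sasimi a corresponds to Yogoren e after a consonant, before a consonant other than r, m, n, p, b, f, v.
Applying these to Sasimi 'kefad':
  kefad → hefad   (k→h word-initially before a front vowel)
  hefad → hefed   (a→e after a consonant, before a consonant other than r, m, n, p, b, f, v)
So the Yogoren cognate is 'hefed'.

hefed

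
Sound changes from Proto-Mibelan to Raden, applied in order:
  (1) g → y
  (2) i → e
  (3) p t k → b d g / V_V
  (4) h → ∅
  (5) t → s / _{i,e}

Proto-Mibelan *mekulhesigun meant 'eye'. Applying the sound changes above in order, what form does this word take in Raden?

Raden: *mekulhesigun > mekulhesiyun > mekulheseyun > megulheseyun > meguleseyun  (by unconditioned shift, vowel merger, intervocalic voicing, h-loss)

meguleseyun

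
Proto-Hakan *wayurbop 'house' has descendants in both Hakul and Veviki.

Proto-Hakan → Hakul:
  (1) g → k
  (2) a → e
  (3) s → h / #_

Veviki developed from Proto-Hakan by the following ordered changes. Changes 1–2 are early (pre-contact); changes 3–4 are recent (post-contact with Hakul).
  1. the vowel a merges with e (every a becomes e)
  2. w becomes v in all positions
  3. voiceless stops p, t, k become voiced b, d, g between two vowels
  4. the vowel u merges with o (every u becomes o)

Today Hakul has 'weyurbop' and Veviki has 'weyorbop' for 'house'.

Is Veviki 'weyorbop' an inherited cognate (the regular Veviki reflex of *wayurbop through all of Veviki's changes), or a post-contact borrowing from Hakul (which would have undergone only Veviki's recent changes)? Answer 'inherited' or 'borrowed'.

If inherited, *wayurbop would pass through all of Veviki's changes:
Veviki: start from *wayurbop.
  rule 1 (vowel merger): wayurbop → weyurbop
  rule 2 (unconditioned shift): weyurbop → veyurbop
  rule 3: no change — veyurbop
  rule 4 (vowel merger): veyurbop → veyorbop
  ⇒ Veviki veyorbop
If borrowed from Hakul 'weyurbop' after the early changes, it would undergo only the recent ones:
  rule 3 (intervocalic voicing): no change (weyurbop)
  rule 4 (vowel merger): weyurbop → weyorbop
  ⇒ as a loan: weyorbop
Veviki 'weyorbop' matches the loan outcome 'weyorbop', not the inherited 'veyorbop' — it skipped the early Veviki changes, so it was borrowed from Hakul.

borrowed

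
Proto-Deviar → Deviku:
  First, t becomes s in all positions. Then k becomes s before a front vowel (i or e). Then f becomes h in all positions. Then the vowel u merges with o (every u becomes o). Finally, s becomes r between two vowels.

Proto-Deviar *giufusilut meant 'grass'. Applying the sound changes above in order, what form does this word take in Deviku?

giohorilos

Deviku: start from *giufusilut.
  rule 1 (unconditioned shift): giufusilut → giufusilus
  rule 2: no change — giufusilus
  rule 3 (unconditioned shift): giufusilus → giuhusilus
  rule 4 (vowel merger): giuhusilus → giohosilos
  rule 5 (rhotacism): giohosilos → giohorilos
  ⇒ Deviku giohorilos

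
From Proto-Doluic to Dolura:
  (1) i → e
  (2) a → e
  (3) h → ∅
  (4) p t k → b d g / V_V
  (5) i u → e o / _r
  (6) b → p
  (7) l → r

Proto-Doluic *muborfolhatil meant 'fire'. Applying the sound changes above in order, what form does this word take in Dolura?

Dolura: start from *muborfolhatil.
  rule 1 (vowel merger): muborfolhatil → muborfolhatel
  rule 2 (vowel merger): muborfolhatel → muborfolhetel
  rule 3 (h-loss): muborfolhetel → muborfoletel
  rule 4 (intervocalic voicing): muborfoletel → muborfoledel
  rule 5: no change — muborfoledel
  rule 6 (unconditioned shift): muborfoledel → muporfoledel
  rule 7 (unconditioned shift): muporfoledel → muporforeder
  ⇒ Dolura muporforeder

muporforeder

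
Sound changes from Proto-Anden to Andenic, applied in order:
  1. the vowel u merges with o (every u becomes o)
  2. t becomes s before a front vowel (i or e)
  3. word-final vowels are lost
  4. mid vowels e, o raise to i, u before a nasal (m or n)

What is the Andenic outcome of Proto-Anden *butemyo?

bosimy

Andenic: *butemyo > botemyo > bosemyo > bosemy > bosimy  (by vowel merger, palatalisation, apocope, pre-nasal raising)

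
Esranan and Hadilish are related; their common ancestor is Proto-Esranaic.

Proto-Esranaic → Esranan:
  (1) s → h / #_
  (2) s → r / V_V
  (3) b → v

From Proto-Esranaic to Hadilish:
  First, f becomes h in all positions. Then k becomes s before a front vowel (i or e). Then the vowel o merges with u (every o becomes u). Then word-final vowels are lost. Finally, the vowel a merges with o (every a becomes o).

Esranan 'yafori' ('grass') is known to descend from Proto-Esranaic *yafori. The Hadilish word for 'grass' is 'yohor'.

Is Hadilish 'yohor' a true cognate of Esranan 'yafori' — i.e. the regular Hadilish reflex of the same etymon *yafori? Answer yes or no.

no

Derive the expected Hadilish reflex of *yafori:
Hadilish: *yafori
  yafori → yahori   [unconditioned shift]
  yahori (rule 2 does not apply)
  yahori → yahuri   [vowel merger]
  yahuri → yahur   [apocope]
  yahur → yohur   [vowel merger]
  giving Hadilish yohur.
The regular Hadilish reflex would be 'yohur', but the attested form is 'yohor'. The correspondence is irregular, so they are not cognates (the Hadilish form has a different source).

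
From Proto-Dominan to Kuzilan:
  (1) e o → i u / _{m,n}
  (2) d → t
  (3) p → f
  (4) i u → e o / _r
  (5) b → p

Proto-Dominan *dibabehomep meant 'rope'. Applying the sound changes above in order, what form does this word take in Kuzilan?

tipapehumef

Kuzilan: start from *dibabehomep.
  rule 1 (pre-nasal raising): dibabehomep → dibabehumep
  rule 2 (unconditioned shift): dibabehumep → tibabehumep
  rule 3 (unconditioned shift): tibabehumep → tibabehumef
  rule 4: no change — tibabehumef
  rule 5 (unconditioned shift): tibabehumef → tipapehumef
  ⇒ Kuzilan tipapehumef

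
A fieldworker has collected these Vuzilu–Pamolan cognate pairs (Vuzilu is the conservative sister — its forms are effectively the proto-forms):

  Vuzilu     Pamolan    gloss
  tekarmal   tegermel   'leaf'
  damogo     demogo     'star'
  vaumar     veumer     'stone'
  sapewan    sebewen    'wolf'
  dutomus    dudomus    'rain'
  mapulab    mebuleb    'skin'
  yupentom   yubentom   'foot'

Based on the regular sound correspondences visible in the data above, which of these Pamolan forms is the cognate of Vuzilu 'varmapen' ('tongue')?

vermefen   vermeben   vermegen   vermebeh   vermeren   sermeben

vermeben

tekarmal ~ tegermel, vaumar ~ veumer — Vuzilu a corresponds to Pamolan e after a consonant, before r.
sapewan ~ sebewen, mapulab ~ mebuleb — Vuzilu a corresponds to Pamolan e after a consonant, before a labial obstruent.
sapewan ~ sebewen, yupentom ~ yubentom — Vuzilu p corresponds to Pamolan b between vowels (before a front vowel).
Applying these to Vuzilu 'varmapen':
  varmapen → vermapen   (a→e after a consonant, before r)
  vermapen → vermepen   (a→e after a consonant, before a labial obstruent)
  vermepen → vermeben   (p→b between vowels (before a front vowel))
So the Pamolan cognate is 'vermeben'.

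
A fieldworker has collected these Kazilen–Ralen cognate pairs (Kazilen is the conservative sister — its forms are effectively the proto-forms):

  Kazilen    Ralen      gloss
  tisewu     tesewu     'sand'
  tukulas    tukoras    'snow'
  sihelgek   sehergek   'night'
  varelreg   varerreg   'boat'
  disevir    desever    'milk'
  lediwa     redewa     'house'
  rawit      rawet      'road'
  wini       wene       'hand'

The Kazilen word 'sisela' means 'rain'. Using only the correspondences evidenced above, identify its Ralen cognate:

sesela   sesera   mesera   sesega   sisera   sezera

sesera

tisewu ~ tesewu, sihelgek ~ sehergek — Kazilen i corresponds to Ralen e after a consonant, before a consonant other than r, m, n, p, b, f, v.
tukulas ~ tukoras — Kazilen l corresponds to Ralen r between vowels (before a back vowel).
Applying these to Kazilen 'sisela':
  sisela → sesela   (i→e after a consonant, before a consonant other than r, m, n, p, b, f, v)
  sesela → sesera   (l→r between vowels (before a back vowel))
So the Ralen cognate is 'sesera'.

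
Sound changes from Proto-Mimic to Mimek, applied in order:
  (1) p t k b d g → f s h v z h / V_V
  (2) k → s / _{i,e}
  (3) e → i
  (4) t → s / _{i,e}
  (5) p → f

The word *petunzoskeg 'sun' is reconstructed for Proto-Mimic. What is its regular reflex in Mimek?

fisunzossig

Mimek: *petunzoskeg
  petunzoskeg → pesunzoskeg   [intervocalic lenition]
  pesunzoskeg → pesunzosseg   [palatalisation]
  pesunzosseg → pisunzossig   [vowel merger]
  pisunzossig (rule 4 does not apply)
  pisunzossig → fisunzossig   [unconditioned shift]
  giving Mimek fisunzossig.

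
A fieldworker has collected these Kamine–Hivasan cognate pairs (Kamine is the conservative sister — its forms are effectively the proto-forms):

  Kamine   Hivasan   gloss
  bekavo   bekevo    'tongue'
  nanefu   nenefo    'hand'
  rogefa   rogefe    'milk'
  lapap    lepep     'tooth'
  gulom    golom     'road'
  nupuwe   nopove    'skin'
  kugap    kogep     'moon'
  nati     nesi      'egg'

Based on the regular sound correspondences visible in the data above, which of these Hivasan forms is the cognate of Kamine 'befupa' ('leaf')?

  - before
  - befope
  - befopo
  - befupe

nupuwe ~ nopove — Kamine u corresponds to Hivasan o after a consonant, before a labial obstruent.
rogefa ~ rogefe — Kamine a corresponds to Hivasan e word-finally.
Applying these to Kamine 'befupa':
  befupa → befopa   (u→o after a consonant, before a labial obstruent)
  befopa → befope   (a→e word-finally)
So the Hivasan cognate is 'befope'.

befope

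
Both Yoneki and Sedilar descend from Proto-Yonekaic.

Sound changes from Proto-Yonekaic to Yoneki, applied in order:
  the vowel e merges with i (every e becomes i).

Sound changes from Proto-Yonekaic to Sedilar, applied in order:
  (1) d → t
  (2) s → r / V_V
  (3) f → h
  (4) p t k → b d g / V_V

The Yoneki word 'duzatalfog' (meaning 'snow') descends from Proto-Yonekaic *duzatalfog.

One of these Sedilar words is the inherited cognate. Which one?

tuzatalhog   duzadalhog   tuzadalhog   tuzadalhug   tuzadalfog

tuzadalhog

Sedilar: *duzatalfog > tuzatalfog > tuzatalhog > tuzadalhog  (by unconditioned shift, unconditioned shift, intervocalic voicing)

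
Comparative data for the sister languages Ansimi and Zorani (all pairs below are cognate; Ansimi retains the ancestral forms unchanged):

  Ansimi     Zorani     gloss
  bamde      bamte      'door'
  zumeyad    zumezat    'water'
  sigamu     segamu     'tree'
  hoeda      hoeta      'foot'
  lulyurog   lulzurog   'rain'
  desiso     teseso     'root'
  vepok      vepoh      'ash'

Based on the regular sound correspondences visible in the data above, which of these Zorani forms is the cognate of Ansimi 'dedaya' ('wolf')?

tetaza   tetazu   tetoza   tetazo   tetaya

desiso ~ teseso — Ansimi d corresponds to Zorani t word-initially before a front vowel.
hoeda ~ hoeta — Ansimi d corresponds to Zorani t between vowels (before a back vowel).
zumeyad ~ zumezat — Ansimi y corresponds to Zorani z between vowels (before a back vowel).
Applying these to Ansimi 'dedaya':
  dedaya → tedaya   (d→t word-initially before a front vowel)
  tedaya → tetaya   (d→t between vowels (before a back vowel))
  tetaya → tetaza   (y→z between vowels (before a back vowel))
So the Zorani cognate is 'tetaza'.

tetaza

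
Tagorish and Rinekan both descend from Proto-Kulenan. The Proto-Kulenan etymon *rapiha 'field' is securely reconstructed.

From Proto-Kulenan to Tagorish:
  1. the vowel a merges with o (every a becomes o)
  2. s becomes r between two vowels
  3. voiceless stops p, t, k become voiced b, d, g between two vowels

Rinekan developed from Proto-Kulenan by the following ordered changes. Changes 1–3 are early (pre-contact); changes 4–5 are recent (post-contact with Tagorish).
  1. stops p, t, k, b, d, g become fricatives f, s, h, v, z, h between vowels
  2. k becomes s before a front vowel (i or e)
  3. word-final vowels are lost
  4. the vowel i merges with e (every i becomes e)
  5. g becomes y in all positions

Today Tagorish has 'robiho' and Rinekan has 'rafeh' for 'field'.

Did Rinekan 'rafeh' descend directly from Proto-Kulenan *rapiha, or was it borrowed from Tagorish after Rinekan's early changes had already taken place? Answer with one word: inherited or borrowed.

If inherited, *rapiha would pass through all of Rinekan's changes:
Rinekan: *rapiha > rafiha > rafih > rafeh  (by intervocalic lenition, apocope, vowel merger)
If borrowed from Tagorish 'robiho' after the early changes, it would undergo only the recent ones:
  rule 4 (vowel merger): robiho → robeho
  rule 5 (unconditioned shift): no change (robeho)
  ⇒ as a loan: robeho
Rinekan 'rafeh' matches the inherited outcome exactly, so it is an inherited cognate, not a loan.

inherited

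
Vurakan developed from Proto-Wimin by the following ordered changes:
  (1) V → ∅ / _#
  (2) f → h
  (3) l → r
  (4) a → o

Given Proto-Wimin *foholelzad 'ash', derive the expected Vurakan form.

hohorerzod

Vurakan: *foholelzad
  foholelzad (rule 1 does not apply)
  foholelzad → hoholelzad   [unconditioned shift]
  hoholelzad → hohorerzad   [unconditioned shift]
  hohorerzad → hohorerzod   [vowel merger]
  giving Vurakan hohorerzod.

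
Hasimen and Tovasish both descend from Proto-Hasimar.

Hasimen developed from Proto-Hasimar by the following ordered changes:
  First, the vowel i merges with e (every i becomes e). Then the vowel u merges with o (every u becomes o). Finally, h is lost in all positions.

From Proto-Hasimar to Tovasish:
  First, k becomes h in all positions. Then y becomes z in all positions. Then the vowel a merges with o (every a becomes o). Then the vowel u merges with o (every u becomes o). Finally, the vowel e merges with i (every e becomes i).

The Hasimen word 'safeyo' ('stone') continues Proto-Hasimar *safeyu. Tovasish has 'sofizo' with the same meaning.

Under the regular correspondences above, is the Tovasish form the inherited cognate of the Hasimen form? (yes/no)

Derive the expected Tovasish reflex of *safeyu:
Tovasish: *safeyu
  safeyu (rule 1 does not apply)
  safeyu → safezu   [unconditioned shift]
  safezu → sofezu   [vowel merger]
  sofezu → sofezo   [vowel merger]
  sofezo → sofizo   [vowel merger]
  giving Tovasish sofizo.
Tovasish 'sofizo' matches the regular reflex exactly, so the pair is cognate.

yes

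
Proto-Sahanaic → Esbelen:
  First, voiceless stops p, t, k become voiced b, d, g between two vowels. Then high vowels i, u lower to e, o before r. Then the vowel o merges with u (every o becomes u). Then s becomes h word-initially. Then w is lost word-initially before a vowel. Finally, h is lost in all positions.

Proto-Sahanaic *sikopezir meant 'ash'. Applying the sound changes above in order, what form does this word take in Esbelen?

Esbelen: start from *sikopezir.
  rule 1 (intervocalic voicing): sikopezir → sigobezir
  rule 2 (pre-rhotic lowering): sigobezir → sigobezer
  rule 3 (vowel merger): sigobezer → sigubezer
  rule 4 (debuccalisation): sigubezer → higubezer
  rule 5: no change — higubezer
  rule 6 (h-loss): higubezer → igubezer
  ⇒ Esbelen igubezer

igubezer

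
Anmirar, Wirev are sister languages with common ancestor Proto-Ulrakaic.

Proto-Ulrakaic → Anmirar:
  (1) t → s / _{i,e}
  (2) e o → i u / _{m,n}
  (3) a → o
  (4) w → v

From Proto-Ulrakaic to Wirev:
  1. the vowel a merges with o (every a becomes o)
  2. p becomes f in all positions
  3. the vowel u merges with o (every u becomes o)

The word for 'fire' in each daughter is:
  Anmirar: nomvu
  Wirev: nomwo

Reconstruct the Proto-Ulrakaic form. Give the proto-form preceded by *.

Position 5: Anmirar has u, Wirev has o. Taking the neighbouring segments as reconstructed: Anmirar u can only go back to *u; Wirev o could go back to *a or *o or *u — the one source consistent with every daughter is *u.
Position 2: Anmirar has o, Wirev has o. Taking the neighbouring segments as reconstructed: Anmirar o can only go back to *a; Wirev o could go back to *a or *o or *u — the one source consistent with every daughter is *a.
Position 4: Anmirar has v, Wirev has w. Wirev preserves w here (none of its changes turn any other segment into w), so the proto-segment is *w.
Verify the candidate proto-form against each daughter:
Anmirar: *namwu
  namwu (rule 1 does not apply)
  namwu (rule 2 does not apply)
  namwu → nomwu   [vowel merger]
  nomwu → nomvu   [unconditioned shift]
  giving Anmirar nomvu.
Wirev: *namwu > nomwu > nomwo  (by vowel merger, vowel merger)
No other proto-form is consistent with every reflex, so the reconstruction is *namwu.

*namwu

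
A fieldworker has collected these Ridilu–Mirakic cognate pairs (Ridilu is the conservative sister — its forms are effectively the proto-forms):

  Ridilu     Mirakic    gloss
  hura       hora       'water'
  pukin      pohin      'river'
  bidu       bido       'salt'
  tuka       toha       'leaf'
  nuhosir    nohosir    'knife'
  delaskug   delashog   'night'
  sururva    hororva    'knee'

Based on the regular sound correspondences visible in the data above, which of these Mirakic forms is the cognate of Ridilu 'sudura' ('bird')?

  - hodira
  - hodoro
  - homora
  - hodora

sururva ~ hororva — Ridilu s corresponds to Mirakic h word-initially before a back vowel.
pukin ~ pohin, tuka ~ toha — Ridilu u corresponds to Mirakic o after a consonant, before a consonant other than r, m, n, p, b, f, v.
hura ~ hora, sururva ~ hororva — Ridilu u corresponds to Mirakic o after a consonant, before r.
Applying these to Ridilu 'sudura':
  sudura → hudura   (s→h word-initially before a back vowel)
  hudura → hodura   (u→o after a consonant, before a consonant other than r, m, n, p, b, f, v)
  hodura → hodora   (u→o after a consonant, before r)
So the Mirakic cognate is 'hodora'.

hodora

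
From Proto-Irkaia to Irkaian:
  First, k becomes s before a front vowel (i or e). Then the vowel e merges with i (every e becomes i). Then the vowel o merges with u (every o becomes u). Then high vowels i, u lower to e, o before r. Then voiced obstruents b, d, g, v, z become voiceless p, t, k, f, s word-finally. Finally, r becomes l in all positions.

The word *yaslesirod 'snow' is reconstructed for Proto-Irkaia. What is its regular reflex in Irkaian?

yasliselut

Irkaian: *yaslesirod
  yaslesirod (rule 1 does not apply)
  yaslesirod → yaslisirod   [vowel merger]
  yaslisirod → yaslisirud   [vowel merger]
  yaslisirud → yasliserud   [pre-rhotic lowering]
  yasliserud → yasliserut   [final devoicing]
  yasliserut → yasliselut   [unconditioned shift]
  giving Irkaian yasliselut.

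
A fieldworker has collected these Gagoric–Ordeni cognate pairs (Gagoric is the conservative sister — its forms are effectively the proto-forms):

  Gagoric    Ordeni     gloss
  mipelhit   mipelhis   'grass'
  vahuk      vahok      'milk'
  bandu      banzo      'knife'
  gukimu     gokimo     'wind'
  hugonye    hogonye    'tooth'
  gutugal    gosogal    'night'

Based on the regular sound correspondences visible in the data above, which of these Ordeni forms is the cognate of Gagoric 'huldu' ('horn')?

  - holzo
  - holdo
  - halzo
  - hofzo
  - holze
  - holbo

holzo

vahuk ~ vahok, gukimu ~ gokimo — Gagoric u corresponds to Ordeni o after a consonant, before a consonant other than r, m, n, p, b, f, v.
bandu ~ banzo — Gagoric d corresponds to Ordeni z after a consonant, before a back vowel.
bandu ~ banzo, gukimu ~ gokimo — Gagoric u corresponds to Ordeni o word-finally.
Applying these to Gagoric 'huldu':
  huldu → holdu   (u→o after a consonant, before a consonant other than r, m, n, p, b, f, v)
  holdu → holzu   (d→z after a consonant, before a back vowel)
  holzu → holzo   (u→o word-finally)
So the Ordeni cognate is 'holzo'.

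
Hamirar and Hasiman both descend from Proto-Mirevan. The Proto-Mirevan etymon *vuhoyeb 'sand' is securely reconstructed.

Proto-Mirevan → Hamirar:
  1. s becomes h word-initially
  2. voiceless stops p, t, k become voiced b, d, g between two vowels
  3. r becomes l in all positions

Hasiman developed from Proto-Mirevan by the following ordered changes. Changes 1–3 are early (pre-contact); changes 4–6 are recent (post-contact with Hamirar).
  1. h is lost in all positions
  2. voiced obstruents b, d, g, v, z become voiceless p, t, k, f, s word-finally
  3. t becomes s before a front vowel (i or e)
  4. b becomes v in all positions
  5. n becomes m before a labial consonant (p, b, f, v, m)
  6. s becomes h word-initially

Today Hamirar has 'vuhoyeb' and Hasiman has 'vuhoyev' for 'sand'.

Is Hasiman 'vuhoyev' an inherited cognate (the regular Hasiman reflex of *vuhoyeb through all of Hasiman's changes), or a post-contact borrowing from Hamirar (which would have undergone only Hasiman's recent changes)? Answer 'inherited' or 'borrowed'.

borrowed

If inherited, *vuhoyeb would pass through all of Hasiman's changes:
Hasiman: *vuhoyeb > vuoyeb > vuoyep  (by h-loss, final devoicing)
If borrowed from Hamirar 'vuhoyeb' after the early changes, it would undergo only the recent ones:
  rule 4 (unconditioned shift): vuhoyeb → vuhoyev
  rule 5 (nasal place assimilation): no change (vuhoyev)
  rule 6 (debuccalisation): no change (vuhoyev)
  ⇒ as a loan: vuhoyev
Hasiman 'vuhoyev' matches the loan outcome 'vuhoyev', not the inherited 'vuoyep' — it skipped the early Hasiman changes, so it was borrowed from Hamirar.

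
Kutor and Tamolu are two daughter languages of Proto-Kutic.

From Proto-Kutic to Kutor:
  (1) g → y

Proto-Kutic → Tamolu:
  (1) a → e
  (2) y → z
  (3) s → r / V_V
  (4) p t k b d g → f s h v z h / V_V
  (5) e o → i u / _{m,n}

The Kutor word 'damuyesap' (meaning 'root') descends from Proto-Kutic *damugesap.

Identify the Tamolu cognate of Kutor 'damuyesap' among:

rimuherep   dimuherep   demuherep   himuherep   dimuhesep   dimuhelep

Tamolu: start from *damugesap.
  rule 1 (vowel merger): damugesap → demugesep
  rule 2: no change — demugesep
  rule 3 (rhotacism): demugesep → demugerep
  rule 4 (intervocalic lenition): demugerep → demuherep
  rule 5 (pre-nasal raising): demuherep → dimuherep
  ⇒ Tamolu dimuherep
Among the options, 'dimuherep' alone shows every Tamolu change applied in order.

dimuherep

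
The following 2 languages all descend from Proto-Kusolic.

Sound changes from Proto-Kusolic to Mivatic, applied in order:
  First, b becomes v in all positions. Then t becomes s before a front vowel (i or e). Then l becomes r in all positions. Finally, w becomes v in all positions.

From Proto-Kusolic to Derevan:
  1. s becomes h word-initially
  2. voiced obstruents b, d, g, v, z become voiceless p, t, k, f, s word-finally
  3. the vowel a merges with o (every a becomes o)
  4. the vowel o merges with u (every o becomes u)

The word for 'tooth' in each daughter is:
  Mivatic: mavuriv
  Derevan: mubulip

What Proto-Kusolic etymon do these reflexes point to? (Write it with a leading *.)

*mabulib

Position 3: Mivatic has v, Derevan has b. Derevan preserves b here (none of its changes turn any other segment into b), so the proto-segment is *b.
Position 5: Mivatic has r, Derevan has l. Derevan preserves l here (none of its changes turn any other segment into l), so the proto-segment is *l.
Position 7: Mivatic has v, Derevan has p. Taking the neighbouring segments as reconstructed: Mivatic v could go back to *b or *v or *w; Derevan p could go back to *p or *b — the one source consistent with every daughter is *b.
Verify the candidate proto-form against each daughter:
Mivatic: start from *mabulib.
  rule 1 (unconditioned shift): mabulib → mavuliv
  rule 2: no change — mavuliv
  rule 3 (unconditioned shift): mavuliv → mavuriv
  rule 4: no change — mavuriv
  ⇒ Mivatic mavuriv
Derevan: *mabulib
  mabulib (rule 1 does not apply)
  mabulib → mabulip   [final devoicing]
  mabulip → mobulip   [vowel merger]
  mobulip → mubulip   [vowel merger]
  giving Derevan mubulip.
*mabulib is the unique common source.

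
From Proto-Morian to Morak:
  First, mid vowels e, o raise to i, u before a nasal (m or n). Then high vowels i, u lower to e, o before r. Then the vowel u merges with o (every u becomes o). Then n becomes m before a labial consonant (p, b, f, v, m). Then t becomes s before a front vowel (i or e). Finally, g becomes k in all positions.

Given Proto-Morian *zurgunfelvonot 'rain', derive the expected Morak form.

Morak: *zurgunfelvonot
  zurgunfelvonot → zurgunfelvunot   [pre-nasal raising]
  zurgunfelvunot → zorgunfelvunot   [pre-rhotic lowering]
  zorgunfelvunot → zorgonfelvonot   [vowel merger]
  zorgonfelvonot → zorgomfelvonot   [nasal place assimilation]
  zorgomfelvonot (rule 5 does not apply)
  zorgomfelvonot → zorkomfelvonot   [unconditioned shift]
  giving Morak zorkomfelvonot.

zorkomfelvonot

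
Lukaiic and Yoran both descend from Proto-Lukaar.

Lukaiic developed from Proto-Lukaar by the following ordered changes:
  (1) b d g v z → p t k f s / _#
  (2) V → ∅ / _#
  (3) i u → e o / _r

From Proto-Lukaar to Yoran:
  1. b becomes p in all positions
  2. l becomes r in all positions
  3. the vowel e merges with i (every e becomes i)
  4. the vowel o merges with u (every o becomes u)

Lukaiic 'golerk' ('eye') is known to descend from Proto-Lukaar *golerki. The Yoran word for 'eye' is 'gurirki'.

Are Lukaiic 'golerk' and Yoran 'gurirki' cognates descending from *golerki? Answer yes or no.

yes

Derive the expected Yoran reflex of *golerki:
Yoran: start from *golerki.
  rule 1: no change — golerki
  rule 2 (unconditioned shift): golerki → gorerki
  rule 3 (vowel merger): gorerki → gorirki
  rule 4 (vowel merger): gorirki → gurirki
  ⇒ Yoran gurirki
Yoran 'gurirki' matches the regular reflex exactly, so the pair is cognate.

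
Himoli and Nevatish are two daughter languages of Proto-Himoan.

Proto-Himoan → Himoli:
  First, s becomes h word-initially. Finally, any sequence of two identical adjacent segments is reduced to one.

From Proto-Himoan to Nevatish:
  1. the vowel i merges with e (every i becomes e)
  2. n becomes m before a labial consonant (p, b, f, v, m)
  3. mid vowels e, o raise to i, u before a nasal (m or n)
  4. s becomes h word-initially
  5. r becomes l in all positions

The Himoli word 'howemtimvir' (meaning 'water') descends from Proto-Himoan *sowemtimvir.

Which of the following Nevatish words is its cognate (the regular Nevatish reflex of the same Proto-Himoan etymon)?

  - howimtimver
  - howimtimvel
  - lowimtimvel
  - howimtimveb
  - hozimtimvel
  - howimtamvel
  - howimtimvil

howimtimvel

Nevatish: *sowemtimvir
  sowemtimvir → sowemtemver   [vowel merger]
  sowemtemver (rule 2 does not apply)
  sowemtemver → sowimtimver   [pre-nasal raising]
  sowimtimver → howimtimver   [debuccalisation]
  howimtimver → howimtimvel   [unconditioned shift]
  giving Nevatish howimtimvel.
Only 'howimtimvel' matches the regular Nevatish development of *sowemtimvir.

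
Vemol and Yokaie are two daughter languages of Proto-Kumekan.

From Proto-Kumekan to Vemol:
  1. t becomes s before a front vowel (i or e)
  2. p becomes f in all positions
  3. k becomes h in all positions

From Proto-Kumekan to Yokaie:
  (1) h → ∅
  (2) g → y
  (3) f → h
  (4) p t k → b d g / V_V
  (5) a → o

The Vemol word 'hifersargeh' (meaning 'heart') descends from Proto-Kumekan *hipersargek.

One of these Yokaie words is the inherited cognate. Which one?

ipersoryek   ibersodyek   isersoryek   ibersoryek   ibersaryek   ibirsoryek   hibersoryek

Yokaie: start from *hipersargek.
  rule 1 (h-loss): hipersargek → ipersargek
  rule 2 (unconditioned shift): ipersargek → ipersaryek
  rule 3: no change — ipersaryek
  rule 4 (intervocalic voicing): ipersaryek → ibersaryek
  rule 5 (vowel merger): ibersaryek → ibersoryek
  ⇒ Yokaie ibersoryek
Only 'ibersoryek' matches the regular Yokaie development of *hipersargek.

ibersoryek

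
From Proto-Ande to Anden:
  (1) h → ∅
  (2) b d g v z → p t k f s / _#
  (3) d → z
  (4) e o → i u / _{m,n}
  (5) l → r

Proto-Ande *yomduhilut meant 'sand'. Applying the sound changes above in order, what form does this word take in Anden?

yumzuirut

Anden: start from *yomduhilut.
  rule 1 (h-loss): yomduhilut → yomduilut
  rule 2: no change — yomduilut
  rule 3 (unconditioned shift): yomduilut → yomzuilut
  rule 4 (pre-nasal raising): yomzuilut → yumzuilut
  rule 5 (unconditioned shift): yumzuilut → yumzuirut
  ⇒ Anden yumzuirut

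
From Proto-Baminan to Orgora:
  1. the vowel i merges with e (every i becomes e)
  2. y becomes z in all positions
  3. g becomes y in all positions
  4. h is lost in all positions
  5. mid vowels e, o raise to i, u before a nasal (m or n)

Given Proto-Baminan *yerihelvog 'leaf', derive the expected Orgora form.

zereelvoy

Orgora: *yerihelvog
  yerihelvog → yerehelvog   [vowel merger]
  yerehelvog → zerehelvog   [unconditioned shift]
  zerehelvog → zerehelvoy   [unconditioned shift]
  zerehelvoy → zereelvoy   [h-loss]
  zereelvoy (rule 5 does not apply)
  giving Orgora zereelvoy.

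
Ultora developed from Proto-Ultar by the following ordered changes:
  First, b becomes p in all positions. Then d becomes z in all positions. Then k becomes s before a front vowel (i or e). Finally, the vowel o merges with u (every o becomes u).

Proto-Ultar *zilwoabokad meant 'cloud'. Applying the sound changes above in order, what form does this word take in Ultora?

Ultora: *zilwoabokad
  zilwoabokad → zilwoapokad   [unconditioned shift]
  zilwoapokad → zilwoapokaz   [unconditioned shift]
  zilwoapokaz (rule 3 does not apply)
  zilwoapokaz → zilwuapukaz   [vowel merger]
  giving Ultora zilwuapukaz.

zilwuapukaz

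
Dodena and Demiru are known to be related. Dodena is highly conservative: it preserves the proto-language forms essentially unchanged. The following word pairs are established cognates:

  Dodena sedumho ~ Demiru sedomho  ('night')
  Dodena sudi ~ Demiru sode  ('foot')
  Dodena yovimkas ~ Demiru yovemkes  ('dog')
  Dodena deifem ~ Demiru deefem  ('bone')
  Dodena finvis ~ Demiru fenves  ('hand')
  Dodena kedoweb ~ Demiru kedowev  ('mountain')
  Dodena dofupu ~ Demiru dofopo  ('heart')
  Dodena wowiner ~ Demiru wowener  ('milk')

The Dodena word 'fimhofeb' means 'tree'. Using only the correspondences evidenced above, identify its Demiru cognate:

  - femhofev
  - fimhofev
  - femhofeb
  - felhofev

femhofev

yovimkas ~ yovemkes — Dodena i corresponds to Demiru e after a consonant, before a nasal.
kedoweb ~ kedowev — Dodena b corresponds to Demiru v word-finally.
Applying these to Dodena 'fimhofeb':
  fimhofeb → femhofeb   (i→e after a consonant, before a nasal)
  femhofeb → femhofev   (b→v word-finally)
So the Demiru cognate is 'femhofev'.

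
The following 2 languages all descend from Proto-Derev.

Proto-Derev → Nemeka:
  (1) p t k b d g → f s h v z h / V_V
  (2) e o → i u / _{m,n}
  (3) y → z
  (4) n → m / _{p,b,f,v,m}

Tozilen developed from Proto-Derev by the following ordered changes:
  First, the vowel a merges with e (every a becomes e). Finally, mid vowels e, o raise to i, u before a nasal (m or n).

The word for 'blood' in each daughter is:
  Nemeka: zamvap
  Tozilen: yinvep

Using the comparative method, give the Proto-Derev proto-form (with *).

Position 1: Nemeka has z, Tozilen has y. Tozilen preserves y here (none of its changes turn any other segment into y), so the proto-segment is *y.
Position 3: Nemeka has m, Tozilen has n. Tozilen preserves n here (none of its changes turn any other segment into n), so the proto-segment is *n.
Verify the candidate proto-form against each daughter:
Nemeka: *yanvap
  yanvap (rule 1 does not apply)
  yanvap (rule 2 does not apply)
  yanvap → zanvap   [unconditioned shift]
  zanvap → zamvap   [nasal place assimilation]
  giving Nemeka zamvap.
Tozilen: *yanvap > yenvep > yinvep  (by vowel merger, pre-nasal raising)
*yanvap is the unique common source.

*yanvap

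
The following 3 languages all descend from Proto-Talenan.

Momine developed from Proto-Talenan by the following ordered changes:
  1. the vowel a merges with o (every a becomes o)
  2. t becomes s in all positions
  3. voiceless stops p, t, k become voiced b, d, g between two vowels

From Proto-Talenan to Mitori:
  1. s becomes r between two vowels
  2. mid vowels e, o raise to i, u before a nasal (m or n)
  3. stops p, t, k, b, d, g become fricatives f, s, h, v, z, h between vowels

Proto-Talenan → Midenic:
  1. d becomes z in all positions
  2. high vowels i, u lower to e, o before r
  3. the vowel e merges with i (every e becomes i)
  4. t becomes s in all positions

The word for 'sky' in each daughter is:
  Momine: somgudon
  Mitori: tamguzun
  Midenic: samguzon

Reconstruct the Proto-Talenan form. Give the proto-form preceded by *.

Position 1: Momine has s, Mitori has t, Midenic has s. Mitori preserves t here (none of its changes turn any other segment into t), so the proto-segment is *t.
Position 2: Momine has o, Mitori has a, Midenic has a. Mitori preserves a here (none of its changes turn any other segment into a), so the proto-segment is *a.
Position 6: Momine has d, Mitori has z, Midenic has z. Momine preserves d here (none of its changes turn any other segment into d), so the proto-segment is *d.
Continuing position by position gives *tamgudon; check it forward:
Momine: *tamgudon > tomgudon > somgudon  (by vowel merger, unconditioned shift)
Mitori: *tamgudon > tamgudun > tamguzun  (by pre-nasal raising, intervocalic lenition)
Midenic: *tamgudon
  tamgudon → tamguzon   [unconditioned shift]
  tamguzon (rule 2 does not apply)
  tamguzon (rule 3 does not apply)
  tamguzon → samguzon   [unconditioned shift]
  giving Midenic samguzon.
*tamgudon is the unique common source.

*tamgudon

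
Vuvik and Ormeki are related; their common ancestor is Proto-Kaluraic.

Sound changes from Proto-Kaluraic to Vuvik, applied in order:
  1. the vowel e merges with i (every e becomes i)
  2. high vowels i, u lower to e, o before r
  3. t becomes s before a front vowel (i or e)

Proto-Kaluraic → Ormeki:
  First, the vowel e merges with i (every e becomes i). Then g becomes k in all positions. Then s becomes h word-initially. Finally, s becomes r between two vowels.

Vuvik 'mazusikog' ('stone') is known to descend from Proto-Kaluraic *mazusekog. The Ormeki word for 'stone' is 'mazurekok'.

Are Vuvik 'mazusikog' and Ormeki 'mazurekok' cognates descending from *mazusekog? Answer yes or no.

no

Derive the expected Ormeki reflex of *mazusekog:
Ormeki: *mazusekog
  mazusekog → mazusikog   [vowel merger]
  mazusikog → mazusikok   [unconditioned shift]
  mazusikok (rule 3 does not apply)
  mazusikok → mazurikok   [rhotacism]
  giving Ormeki mazurikok.
The regular Ormeki reflex would be 'mazurikok', but the attested form is 'mazurekok'. The correspondence is irregular, so they are not cognates (the Ormeki form has a different source).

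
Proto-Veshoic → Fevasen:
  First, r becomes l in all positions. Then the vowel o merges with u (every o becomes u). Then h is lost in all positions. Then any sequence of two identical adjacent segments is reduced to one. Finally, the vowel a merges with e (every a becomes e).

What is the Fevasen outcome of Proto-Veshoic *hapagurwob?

epegulwub

Fevasen: *hapagurwob > hapagulwob > hapagulwub > apagulwub > epegulwub  (by unconditioned shift, vowel merger, h-loss, vowel merger)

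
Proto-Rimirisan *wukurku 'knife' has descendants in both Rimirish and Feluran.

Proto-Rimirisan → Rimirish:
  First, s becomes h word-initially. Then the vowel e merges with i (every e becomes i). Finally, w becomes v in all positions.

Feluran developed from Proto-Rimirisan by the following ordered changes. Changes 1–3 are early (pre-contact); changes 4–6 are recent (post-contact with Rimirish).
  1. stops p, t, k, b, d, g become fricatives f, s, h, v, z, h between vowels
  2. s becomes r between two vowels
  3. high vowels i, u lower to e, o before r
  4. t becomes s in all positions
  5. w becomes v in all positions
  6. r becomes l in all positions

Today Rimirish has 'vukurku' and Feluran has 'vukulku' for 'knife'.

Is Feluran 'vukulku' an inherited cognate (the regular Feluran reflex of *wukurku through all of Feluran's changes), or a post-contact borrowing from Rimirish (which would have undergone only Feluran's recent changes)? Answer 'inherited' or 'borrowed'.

borrowed

If inherited, *wukurku would pass through all of Feluran's changes:
Feluran: start from *wukurku.
  rule 1 (intervocalic lenition): wukurku → wuhurku
  rule 2: no change — wuhurku
  rule 3 (pre-rhotic lowering): wuhurku → wuhorku
  rule 4: no change — wuhorku
  rule 5 (unconditioned shift): wuhorku → vuhorku
  rule 6 (unconditioned shift): vuhorku → vuholku
  ⇒ Feluran vuholku
If borrowed from Rimirish 'vukurku' after the early changes, it would undergo only the recent ones:
  rule 4 (unconditioned shift): no change (vukurku)
  rule 5 (unconditioned shift): no change (vukurku)
  rule 6 (unconditioned shift): vukurku → vukulku
  ⇒ as a loan: vukulku
Feluran 'vukulku' matches the loan outcome 'vukulku', not the inherited 'vuholku' — it skipped the early Feluran changes, so it was borrowed from Rimirish.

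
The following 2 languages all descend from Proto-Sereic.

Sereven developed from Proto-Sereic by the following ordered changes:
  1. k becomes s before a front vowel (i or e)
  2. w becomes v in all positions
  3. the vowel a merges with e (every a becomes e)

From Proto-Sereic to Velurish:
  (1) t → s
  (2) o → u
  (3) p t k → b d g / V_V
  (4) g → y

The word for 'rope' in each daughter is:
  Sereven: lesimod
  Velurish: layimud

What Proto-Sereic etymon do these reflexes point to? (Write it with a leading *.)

*lakimod

Position 3: Sereven has s, Velurish has y. Taking the neighbouring segments as reconstructed: Sereven s could go back to *k or *s; Velurish y could go back to *k or *g or *y — the one source consistent with every daughter is *k.
Position 2: Sereven has e, Velurish has a. Velurish preserves a here (none of its changes turn any other segment into a), so the proto-segment is *a.
Position 6: Sereven has o, Velurish has u. Sereven preserves o here (none of its changes turn any other segment into o), so the proto-segment is *o.
The remaining positions agree across the daughters. Check the candidate against every language:
Sereven: *lakimod
  lakimod → lasimod   [palatalisation]
  lasimod (rule 2 does not apply)
  lasimod → lesimod   [vowel merger]
  giving Sereven lesimod.
Velurish: start from *lakimod.
  rule 1: no change — lakimod
  rule 2 (vowel merger): lakimod → lakimud
  rule 3 (intervocalic voicing): lakimud → lagimud
  rule 4 (unconditioned shift): lagimud → layimud
  ⇒ Velurish layimud
*lakimod is the unique common source.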